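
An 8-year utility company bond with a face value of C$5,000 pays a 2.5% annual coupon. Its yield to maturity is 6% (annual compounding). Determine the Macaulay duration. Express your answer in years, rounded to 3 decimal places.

Periodic yield y = 0.06. Discount each cash flow and weight by its year:
  t   CF        PV=CF/(1+0.06)^t    t·PV
  1       125.00       117.9245       117.9245
  2       125.00       111.2496       222.4991
  3       125.00       104.9524       314.8572
  4       125.00        99.0117       396.0468
  5       125.00        93.4073       467.0364
  6       125.00        88.1201       528.7204
  7       125.00        83.1321       581.9250
  8     5,125.00     3,215.4884    25,723.9072
  Σ                  3,913.2861    28,352.9167
Price P = Σ PV = 3,913.2861.
Macaulay duration = Σ(t·PV) / P = 28,352.9167 / 3,913.2861 = 7.24530 years.

7.245 years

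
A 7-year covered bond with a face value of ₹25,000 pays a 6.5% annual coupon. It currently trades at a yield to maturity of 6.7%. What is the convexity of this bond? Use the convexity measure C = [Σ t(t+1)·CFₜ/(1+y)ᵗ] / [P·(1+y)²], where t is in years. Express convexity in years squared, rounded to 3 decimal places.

With y = 0.067:
  t   CF        PV=CF/(1+0.067)^t    t·PV        t(t+1)·PV
  1     1,625.00     1,522.9616     1,522.9616       3,045.9231
  2     1,625.00     1,427.3304     2,854.6609       8,563.9826
  3     1,625.00     1,337.7043     4,013.1128      16,052.4510
  4     1,625.00     1,253.7060     5,014.8238      25,074.1190
  5     1,625.00     1,174.9821     5,874.9107      35,249.4644
  6     1,625.00     1,101.2016     6,607.2098      46,250.4688
  7    26,625.00    16,909.8082   118,368.6571     946,949.2567
  Σ                 24,727.6942   144,256.3367   1,081,185.6657
P = 24,727.6942.
Convexity = Σ t(t+1)·PV / [P·(1+y)²] = 1,081,185.6657 / (24,727.6942 × 1.138489) = 38.40500.

38.405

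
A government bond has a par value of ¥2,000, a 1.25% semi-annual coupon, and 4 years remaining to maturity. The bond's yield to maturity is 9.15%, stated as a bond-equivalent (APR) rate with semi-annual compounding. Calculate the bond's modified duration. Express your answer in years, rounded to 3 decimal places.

3.726 years

Periodic yield y = 0.04575. First find Macaulay duration:
  t   CF        PV=CF/(1+0.04575)^t    t·PV
  1        12.50        11.9531        11.9531
  2        12.50        11.4302        22.8604
  3        12.50        10.9302        32.7905
  4        12.50        10.4520        41.8079
  5        12.50         9.9947        49.9736
  6        12.50         9.5575        57.3448
  7        12.50         9.1393        63.9754
  8     2,012.50     1,407.0609    11,256.4874
  Σ                  1,480.5179    11,537.1932
P = 1,480.5179; Macaulay duration = 11,537.1932 / 1,480.5179 = 7.79267 half-year periods = 3.89634 years.
Modified duration = D_Mac / (1 + y) = 3.89634 / 1.04575 = 3.72588 years.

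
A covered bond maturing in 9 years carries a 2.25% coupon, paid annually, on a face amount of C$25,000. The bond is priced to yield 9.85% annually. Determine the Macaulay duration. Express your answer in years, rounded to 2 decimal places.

7.92 years

Periodic yield y = 0.0985. Discount each cash flow and weight by its year:
  t   CF        PV=CF/(1+0.0985)^t    t·PV
  1       562.50       512.0619       512.0619
  2       562.50       466.1465       932.2929
  3       562.50       424.3482     1,273.0445
  4       562.50       386.2978     1,545.1914
  5       562.50       351.6594     1,758.2970
  6       562.50       320.1269     1,920.7614
  7       562.50       291.4218     2,039.9529
  8       562.50       265.2907     2,122.3257
  9    25,562.50    10,974.9557    98,774.6009
  Σ                 13,992.3089   110,878.5285
Price P = Σ PV = 13,992.3089.
Macaulay duration = Σ(t·PV) / P = 110,878.5285 / 13,992.3089 = 7.92425 years.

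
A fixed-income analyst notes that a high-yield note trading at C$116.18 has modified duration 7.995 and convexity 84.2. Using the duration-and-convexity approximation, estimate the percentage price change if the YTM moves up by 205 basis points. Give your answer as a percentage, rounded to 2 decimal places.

-14.62%

Duration effect: -D_mod·Δy = -7.995 × (+0.0205) = -0.1638975
Convexity effect: ½·C·(Δy)² = 0.5 × 84.2 × (0.0205)² = +0.017692525
ΔP/P ≈ -0.1638975 + 0.017692525 = -0.146204975
= -14.6204975%.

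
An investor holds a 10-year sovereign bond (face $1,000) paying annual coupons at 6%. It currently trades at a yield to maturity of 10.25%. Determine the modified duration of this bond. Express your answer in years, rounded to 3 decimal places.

Periodic yield y = 0.1025. First find Macaulay duration:
  t   CF        PV=CF/(1+0.1025)^t    t·PV
  1        60.00        54.4218        54.4218
  2        60.00        49.3621        98.7243
  3        60.00        44.7729       134.3188
  4        60.00        40.6104       162.4414
  5        60.00        36.8348       184.1740
  6        60.00        33.4102       200.4615
  7        60.00        30.3041       212.1285
  8        60.00        27.4867       219.8935
  9        60.00        24.9312       224.3812
  10    1,060.00       399.5029     3,995.0285
  Σ                    741.6371     5,485.9735
P = 741.6371; Macaulay duration = 5,485.9735 / 741.6371 = 7.39711 years.
Modified duration = D_Mac / (1 + y) = 7.39711 / 1.1025 = 6.70940 years.

6.709 years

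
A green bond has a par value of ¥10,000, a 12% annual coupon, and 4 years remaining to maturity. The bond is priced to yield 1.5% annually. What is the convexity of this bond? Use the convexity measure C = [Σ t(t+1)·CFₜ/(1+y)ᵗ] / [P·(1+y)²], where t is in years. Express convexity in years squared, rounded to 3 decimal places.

16.182

With y = 0.015:
  t   CF        PV=CF/(1+0.015)^t    t·PV        t(t+1)·PV
  1     1,200.00     1,182.2660     1,182.2660       2,364.5320
  2     1,200.00     1,164.7941     2,329.5882       6,988.7646
  3     1,200.00     1,147.5804     3,442.7412      13,770.9647
  4    11,200.00    10,552.4634    42,209.8535     211,049.2676
  Σ                 14,047.1039    49,164.4489     234,173.5289
P = 14,047.1039.
Convexity = Σ t(t+1)·PV / [P·(1+y)²] = 234,173.5289 / (14,047.1039 × 1.030225) = 16.18151.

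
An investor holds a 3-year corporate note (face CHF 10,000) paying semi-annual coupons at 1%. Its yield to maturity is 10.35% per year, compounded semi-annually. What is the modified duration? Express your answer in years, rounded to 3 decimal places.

2.811 years

Periodic yield y = 0.05175. First find Macaulay duration:
  t   CF        PV=CF/(1+0.05175)^t    t·PV
  1        50.00        47.5398        47.5398
  2        50.00        45.2007        90.4014
  3        50.00        42.9766       128.9299
  4        50.00        40.8620       163.4481
  5        50.00        38.8515       194.2573
  6    10,050.00     7,424.9056    44,549.4337
  Σ                  7,640.3362    45,174.0103
P = 7,640.3362; Macaulay duration = 45,174.0103 / 7,640.3362 = 5.91257 half-year periods = 2.95628 years.
Modified duration = D_Mac / (1 + y) = 2.95628 / 1.05175 = 2.81082 years.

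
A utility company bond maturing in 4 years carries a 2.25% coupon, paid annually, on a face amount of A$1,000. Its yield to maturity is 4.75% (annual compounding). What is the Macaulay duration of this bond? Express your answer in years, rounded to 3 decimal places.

Periodic yield y = 0.0475. Discount each cash flow and weight by its year:
  t   CF        PV=CF/(1+0.0475)^t    t·PV
  1        22.50        21.4797        21.4797
  2        22.50        20.5057        41.0114
  3        22.50        19.5758        58.7275
  4     1,022.50       849.2728     3,397.0910
  Σ                    910.8340     3,518.3096
Price P = Σ PV = 910.8340.
Macaulay duration = Σ(t·PV) / P = 3,518.3096 / 910.8340 = 3.86273 years.

3.863 years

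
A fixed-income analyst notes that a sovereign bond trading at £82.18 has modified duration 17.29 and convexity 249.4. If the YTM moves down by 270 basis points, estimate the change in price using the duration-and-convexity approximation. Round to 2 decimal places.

+£45.83

Duration effect: -D_mod·Δy = -17.29 × (-0.027) = +0.466830
Convexity effect: ½·C·(Δy)² = 0.5 × 249.4 × (-0.027)² = +0.0909063
ΔP/P ≈ +0.466830 + 0.0909063 = +0.5577363
ΔP ≈ 82.18 × (+0.5577363) = +45.834769134.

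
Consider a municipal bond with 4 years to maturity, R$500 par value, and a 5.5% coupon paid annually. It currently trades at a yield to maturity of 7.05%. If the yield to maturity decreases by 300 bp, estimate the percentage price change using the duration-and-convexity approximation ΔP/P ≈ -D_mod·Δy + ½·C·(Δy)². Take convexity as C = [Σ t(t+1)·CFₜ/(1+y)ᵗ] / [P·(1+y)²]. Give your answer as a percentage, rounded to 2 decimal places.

With y = 0.0705:
  t   CF        PV=CF/(1+0.0705)^t    t·PV        t(t+1)·PV
  1        27.50        25.6889        25.6889          51.3779
  2        27.50        23.9971        47.9943         143.9828
  3        27.50        22.4168        67.2503         269.0010
  4       527.50       401.6759     1,606.7036       8,033.5180
  Σ                    473.7787     1,747.6371       8,497.8797
P = 473.7787; D_Mac = 3.68872 yrs; D_mod = 3.44579 yrs; C = 15.65171.
Duration effect: -3.44579 × (-0.03) = +0.103374
Convexity effect: 0.5 × 15.65171 × (-0.03)² = +0.0070433
ΔP/P ≈ +0.103374 + 0.0070433 = +0.110417 = +11.0417%.

+11.04%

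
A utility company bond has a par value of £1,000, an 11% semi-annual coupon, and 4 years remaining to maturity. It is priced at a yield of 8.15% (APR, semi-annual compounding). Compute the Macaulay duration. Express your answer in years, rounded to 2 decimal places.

3.38 years

Periodic yield y = 0.04075. Discount each cash flow and weight by its period:
  t   CF        PV=CF/(1+0.04075)^t    t·PV
  1        55.00        52.8465        52.8465
  2        55.00        50.7773       101.5547
  3        55.00        48.7892       146.3675
  4        55.00        46.8789       187.5154
  5        55.00        45.0433       225.2167
  6        55.00        43.2797       259.6782
  7        55.00        41.5851       291.0957
  8     1,055.00       766.4452     6,131.5615
  Σ                  1,095.6452     7,395.8362
Price P = Σ PV = 1,095.6452.
Macaulay duration = Σ(t·PV) / P = 7,395.8362 / 1,095.6452 = 6.75021 half-year periods.
In years: 6.75021 / 2 = 3.37511 years.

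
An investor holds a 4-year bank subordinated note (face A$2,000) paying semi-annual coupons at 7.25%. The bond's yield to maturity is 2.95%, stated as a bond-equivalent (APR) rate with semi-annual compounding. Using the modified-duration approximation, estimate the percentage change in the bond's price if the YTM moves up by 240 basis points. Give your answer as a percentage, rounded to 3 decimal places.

Periodic yield y = 0.01475. Modified duration first:
  t   CF        PV=CF/(1+0.01475)^t    t·PV
  1        72.50        71.4462        71.4462
  2        72.50        70.4077       140.8153
  3        72.50        69.3842       208.1527
  4        72.50        68.3757       273.5028
  5        72.50        67.3818       336.9091
  6        72.50        66.4024       398.4143
  7        72.50        65.4372       458.0603
  8     2,072.50     1,843.4105    14,747.2841
  Σ                  2,322.2456    16,634.5847
P = 2,322.2456; D_Mac = 7.16315 half-year periods = 3.58157 yrs; D_mod = 3.58157/(1+0.01475) = 3.52951 yrs.
ΔP/P ≈ -D_mod · Δy = -3.52951 × (+0.024) = -0.084708 = -8.4708%.

-8.471%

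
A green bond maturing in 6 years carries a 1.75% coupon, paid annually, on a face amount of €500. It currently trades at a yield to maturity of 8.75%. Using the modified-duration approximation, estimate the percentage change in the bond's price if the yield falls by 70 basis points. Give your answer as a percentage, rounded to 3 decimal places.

Periodic yield y = 0.0875. Modified duration first:
  t   CF        PV=CF/(1+0.0875)^t    t·PV
  1         8.75         8.0460         8.0460
  2         8.75         7.3986        14.7972
  3         8.75         6.8033        20.4099
  4         8.75         6.2559        25.0237
  5         8.75         5.7526        28.7628
  6       508.75       307.5593     1,845.3556
  Σ                    341.8156     1,942.3953
P = 341.8156; D_Mac = 5.68258 yrs; D_mod = 5.68258/(1+0.0875) = 5.22536 yrs.
ΔP/P ≈ -D_mod · Δy = -5.22536 × (-0.007) = +0.036578 = +3.6578%.

+3.658%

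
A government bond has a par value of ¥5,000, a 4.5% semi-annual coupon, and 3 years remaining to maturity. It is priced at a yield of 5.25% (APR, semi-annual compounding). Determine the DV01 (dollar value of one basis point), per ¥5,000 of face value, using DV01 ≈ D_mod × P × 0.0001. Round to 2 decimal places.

¥1.35

Periodic yield y = 0.02625.
  t   CF        PV=CF/(1+0.02625)^t    t·PV
  1       112.50       109.6224       109.6224
  2       112.50       106.8184       213.6369
  3       112.50       104.0862       312.2585
  4       112.50       101.4238       405.6952
  5       112.50        98.8295       494.1476
  6     5,112.50     4,376.3727    26,258.2362
  Σ                  4,897.1530    27,793.5967
P = 4,897.1530; D_Mac = 5.67546 half-year periods = 2.83773 yrs; D_mod = 2.76515 yrs.
DV01 ≈ 2.76515 × 4,897.1530 × 0.0001 = 1.354134.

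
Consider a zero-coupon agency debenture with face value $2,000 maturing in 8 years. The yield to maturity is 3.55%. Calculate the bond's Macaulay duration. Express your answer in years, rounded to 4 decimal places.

A zero-coupon bond has a single cash flow at maturity, so its Macaulay duration equals its maturity: 8 years.

8.0000 years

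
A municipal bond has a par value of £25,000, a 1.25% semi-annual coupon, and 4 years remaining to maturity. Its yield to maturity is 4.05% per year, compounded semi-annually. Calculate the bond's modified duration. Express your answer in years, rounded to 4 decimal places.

3.8306 years

Periodic yield y = 0.02025. First find Macaulay duration:
  t   CF        PV=CF/(1+0.02025)^t    t·PV
  1       156.25       153.1487       153.1487
  2       156.25       150.1090       300.2181
  3       156.25       147.1297       441.3890
  4       156.25       144.2094       576.8377
  5       156.25       141.3471       706.7357
  6       156.25       138.5417       831.2500
  7       156.25       135.7919       950.5432
  8    25,156.25    21,428.5643   171,428.5144
  Σ                 22,438.8418   175,388.6366
P = 22,438.8418; Macaulay duration = 175,388.6366 / 22,438.8418 = 7.81630 half-year periods = 3.90815 years.
Modified duration = D_Mac / (1 + y) = 3.90815 / 1.02025 = 3.83058 years.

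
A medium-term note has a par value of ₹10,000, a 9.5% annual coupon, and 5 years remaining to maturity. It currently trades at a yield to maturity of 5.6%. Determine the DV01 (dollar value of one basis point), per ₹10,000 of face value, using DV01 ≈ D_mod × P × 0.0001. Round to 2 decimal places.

₹4.71

Periodic yield y = 0.056.
  t   CF        PV=CF/(1+0.056)^t    t·PV
  1       950.00       899.6212       899.6212
  2       950.00       851.9140     1,703.8281
  3       950.00       806.7368     2,420.2103
  4       950.00       763.9553     3,055.8211
  5    10,950.00     8,338.6266    41,693.1331
  Σ                 11,660.8539    49,772.6138
P = 11,660.8539; D_Mac = 4.26835 yrs; D_mod = 4.04200 yrs.
DV01 ≈ 4.04200 × 11,660.8539 × 0.0001 = 4.713316.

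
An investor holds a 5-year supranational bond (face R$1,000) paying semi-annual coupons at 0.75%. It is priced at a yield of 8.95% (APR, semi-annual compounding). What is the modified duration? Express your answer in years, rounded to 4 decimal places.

Periodic yield y = 0.04475. First find Macaulay duration:
  t   CF        PV=CF/(1+0.04475)^t    t·PV
  1         3.75         3.5894         3.5894
  2         3.75         3.4356         6.8713
  3         3.75         3.2885         9.8654
  4         3.75         3.1476        12.5905
  5         3.75         3.0128        15.0640
  6         3.75         2.8837        17.3025
  7         3.75         2.7602        19.3216
  8         3.75         2.6420        21.1360
  9         3.75         2.5288        22.7595
  10    1,003.75       647.8907     6,478.9072
  Σ                    675.1794     6,607.4072
P = 675.1794; Macaulay duration = 6,607.4072 / 675.1794 = 9.78615 half-year periods = 4.89308 years.
Modified duration = D_Mac / (1 + y) = 4.89308 / 1.04475 = 4.68349 years.

4.6835 years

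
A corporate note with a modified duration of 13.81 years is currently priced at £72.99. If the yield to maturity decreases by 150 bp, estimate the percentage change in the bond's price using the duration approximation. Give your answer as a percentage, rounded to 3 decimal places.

Duration approximation: ΔP/P ≈ -D_mod · Δy = -13.81 × (-0.015) = +0.207150.
As a percentage: +20.7150%.

+20.715%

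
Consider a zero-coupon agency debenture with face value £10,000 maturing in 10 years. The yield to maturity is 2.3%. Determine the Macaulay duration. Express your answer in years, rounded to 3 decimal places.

A zero-coupon bond has a single cash flow at maturity, so its Macaulay duration equals its maturity: 10 years.

10.000 years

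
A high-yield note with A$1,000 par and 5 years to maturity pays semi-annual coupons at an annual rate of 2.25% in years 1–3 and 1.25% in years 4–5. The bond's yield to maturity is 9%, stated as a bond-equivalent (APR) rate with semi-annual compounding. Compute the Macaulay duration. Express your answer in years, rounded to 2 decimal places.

4.71 years

Periodic yield y = 0.045. Discount each cash flow and weight by its period:
  t   CF        PV=CF/(1+0.045)^t    t·PV
  1        11.25        10.7656        10.7656
  2        11.25        10.3020        20.6039
  3        11.25         9.8583        29.5750
  4        11.25         9.4338        37.7353
  5        11.25         9.0276        45.1379
  6        11.25         8.6388        51.8330
  7         6.25         4.5927        32.1487
  8         6.25         4.3949        35.1593
  9         6.25         4.2057        37.8509
  10    1,006.25       647.9522     6,479.5223
  Σ                    719.1715     6,780.3318
Price P = Σ PV = 719.1715.
Macaulay duration = Σ(t·PV) / P = 6,780.3318 / 719.1715 = 9.42798 half-year periods.
In years: 9.42798 / 2 = 4.71399 years.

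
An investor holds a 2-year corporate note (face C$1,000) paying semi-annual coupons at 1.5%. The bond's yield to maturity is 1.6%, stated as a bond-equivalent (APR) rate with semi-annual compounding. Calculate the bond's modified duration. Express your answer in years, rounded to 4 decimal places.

Periodic yield y = 0.008. First find Macaulay duration:
  t   CF        PV=CF/(1+0.008)^t    t·PV
  1         7.50         7.4405         7.4405
  2         7.50         7.3814        14.7628
  3         7.50         7.3228        21.9685
  4     1,007.50       975.8946     3,903.5785
  Σ                    998.0394     3,947.7504
P = 998.0394; Macaulay duration = 3,947.7504 / 998.0394 = 3.95551 half-year periods = 1.97775 years.
Modified duration = D_Mac / (1 + y) = 1.97775 / 1.008 = 1.96206 years.

1.9621 years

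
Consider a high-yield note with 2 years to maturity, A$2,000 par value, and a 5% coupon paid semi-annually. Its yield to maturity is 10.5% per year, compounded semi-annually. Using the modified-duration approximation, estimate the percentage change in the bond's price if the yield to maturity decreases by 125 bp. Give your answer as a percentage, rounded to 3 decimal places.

Periodic yield y = 0.0525. Modified duration first:
  t   CF        PV=CF/(1+0.0525)^t    t·PV
  1        50.00        47.5059        47.5059
  2        50.00        45.1363        90.2726
  3        50.00        42.8848       128.6545
  4     2,050.00     1,670.5729     6,682.2918
  Σ                  1,806.1000     6,948.7248
P = 1,806.1000; D_Mac = 3.84736 half-year periods = 1.92368 yrs; D_mod = 1.92368/(1+0.0525) = 1.82773 yrs.
ΔP/P ≈ -D_mod · Δy = -1.82773 × (-0.0125) = +0.022847 = +2.2847%.

+2.285%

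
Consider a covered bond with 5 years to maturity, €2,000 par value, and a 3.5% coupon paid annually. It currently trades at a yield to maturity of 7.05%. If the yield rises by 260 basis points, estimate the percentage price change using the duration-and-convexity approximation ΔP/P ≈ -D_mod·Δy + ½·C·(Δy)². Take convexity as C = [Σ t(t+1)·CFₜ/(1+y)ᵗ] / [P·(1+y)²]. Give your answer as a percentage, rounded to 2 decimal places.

With y = 0.0705:
  t   CF        PV=CF/(1+0.0705)^t    t·PV        t(t+1)·PV
  1        70.00        65.3900        65.3900         130.7800
  2        70.00        61.0836       122.1672         366.5017
  3        70.00        57.0608       171.1825         684.7299
  4        70.00        53.3030       213.2119       1,066.0593
  5     2,070.00     1,472.4379     7,362.1895      44,173.1370
  Σ                  1,709.2753     7,934.1410      46,421.2078
P = 1,709.2753; D_Mac = 4.64182 yrs; D_mod = 4.33612 yrs; C = 23.69906.
Duration effect: -4.33612 × (+0.026) = -0.112739
Convexity effect: 0.5 × 23.69906 × (0.026)² = +0.0080103
ΔP/P ≈ -0.112739 + 0.0080103 = -0.104729 = -10.4729%.

-10.47%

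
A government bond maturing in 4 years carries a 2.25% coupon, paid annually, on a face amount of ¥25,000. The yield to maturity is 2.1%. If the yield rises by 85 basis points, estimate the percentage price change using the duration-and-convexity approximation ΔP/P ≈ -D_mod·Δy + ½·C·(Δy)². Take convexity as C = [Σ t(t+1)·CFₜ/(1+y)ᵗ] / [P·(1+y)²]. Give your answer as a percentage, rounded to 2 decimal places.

With y = 0.021:
  t   CF        PV=CF/(1+0.021)^t    t·PV        t(t+1)·PV
  1       562.50       550.9305       550.9305       1,101.8609
  2       562.50       539.5989     1,079.1978       3,237.5933
  3       562.50       528.5004     1,585.5011       6,342.0045
  4    25,562.50    23,523.4143    94,093.6571     470,468.2854
  Σ                 25,142.4440    97,309.2864     481,149.7442
P = 25,142.4440; D_Mac = 3.87032 yrs; D_mod = 3.79071 yrs; C = 18.35783.
Duration effect: -3.79071 × (+0.0085) = -0.032221
Convexity effect: 0.5 × 18.35783 × (0.0085)² = +0.0006632
ΔP/P ≈ -0.032221 + 0.0006632 = -0.031558 = -3.1558%.

-3.16%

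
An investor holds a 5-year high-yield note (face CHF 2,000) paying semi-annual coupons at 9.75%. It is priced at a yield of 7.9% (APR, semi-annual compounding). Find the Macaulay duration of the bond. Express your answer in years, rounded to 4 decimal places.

4.1117 years

Periodic yield y = 0.0395. Discount each cash flow and weight by its period:
  t   CF        PV=CF/(1+0.0395)^t    t·PV
  1        97.50        93.7951        93.7951
  2        97.50        90.2310       180.4619
  3        97.50        86.8023       260.4068
  4        97.50        83.5039       334.0155
  5        97.50        80.3308       401.6541
  6        97.50        77.2783       463.6699
  7        97.50        74.3418       520.3927
  8        97.50        71.5169       572.1352
  9        97.50        68.7993       619.1939
  10    2,097.50     1,423.8264    14,238.2637
  Σ                  2,150.4258    17,683.9889
Price P = Σ PV = 2,150.4258.
Macaulay duration = Σ(t·PV) / P = 17,683.9889 / 2,150.4258 = 8.22348 half-year periods.
In years: 8.22348 / 2 = 4.11174 years.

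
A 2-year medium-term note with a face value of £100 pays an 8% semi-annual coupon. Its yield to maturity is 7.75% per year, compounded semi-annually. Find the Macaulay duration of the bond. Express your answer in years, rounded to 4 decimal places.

Periodic yield y = 0.03875. Discount each cash flow and weight by its period:
  t   CF        PV=CF/(1+0.03875)^t    t·PV
  1         4.00         3.8508         3.8508
  2         4.00         3.7071         7.4143
  3         4.00         3.5688        10.7065
  4       104.00        89.3283       357.3133
  Σ                    100.4551       379.2849
Price P = Σ PV = 100.4551.
Macaulay duration = Σ(t·PV) / P = 379.2849 / 100.4551 = 3.77567 half-year periods.
In years: 3.77567 / 2 = 1.88783 years.

1.8878 years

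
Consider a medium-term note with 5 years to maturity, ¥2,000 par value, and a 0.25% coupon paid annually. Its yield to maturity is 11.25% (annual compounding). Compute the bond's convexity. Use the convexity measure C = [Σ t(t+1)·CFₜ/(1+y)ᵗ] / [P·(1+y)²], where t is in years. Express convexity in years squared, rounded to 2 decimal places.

24.02

With y = 0.1125:
  t   CF        PV=CF/(1+0.1125)^t    t·PV        t(t+1)·PV
  1         5.00         4.4944         4.4944           8.9888
  2         5.00         4.0399         8.0798          24.2394
  3         5.00         3.6314        10.8941          43.5764
  4         5.00         3.2641        13.0566          65.2830
  5     2,005.00     1,176.5605     5,882.8027      35,296.8162
  Σ                  1,191.9903     5,919.3276      35,438.9037
P = 1,191.9903.
Convexity = Σ t(t+1)·PV / [P·(1+y)²] = 35,438.9037 / (1,191.9903 × 1.237656) = 24.02191.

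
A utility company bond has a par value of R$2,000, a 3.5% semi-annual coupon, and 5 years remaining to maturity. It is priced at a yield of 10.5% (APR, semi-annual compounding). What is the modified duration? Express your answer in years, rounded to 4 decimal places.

Periodic yield y = 0.0525. First find Macaulay duration:
  t   CF        PV=CF/(1+0.0525)^t    t·PV
  1        35.00        33.2542        33.2542
  2        35.00        31.5954        63.1908
  3        35.00        30.0194        90.0581
  4        35.00        28.5220       114.0879
  5        35.00        27.0993       135.4963
  6        35.00        25.7475       154.4851
  7        35.00        24.4632       171.2424
  8        35.00        23.2429       185.9436
  9        35.00        22.0836       198.7520
  10    2,035.00     1,219.9538    12,199.5376
  Σ                  1,465.9812    13,346.0481
P = 1,465.9812; Macaulay duration = 13,346.0481 / 1,465.9812 = 9.10383 half-year periods = 4.55192 years.
Modified duration = D_Mac / (1 + y) = 4.55192 / 1.0525 = 4.32486 years.

4.3249 years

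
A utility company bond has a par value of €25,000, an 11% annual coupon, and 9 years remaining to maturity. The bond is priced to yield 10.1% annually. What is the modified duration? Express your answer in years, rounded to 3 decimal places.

Periodic yield y = 0.101. First find Macaulay duration:
  t   CF        PV=CF/(1+0.101)^t    t·PV
  1     2,750.00     2,497.7293     2,497.7293
  2     2,750.00     2,268.6007     4,537.2013
  3     2,750.00     2,060.4911     6,181.4732
  4     2,750.00     1,871.4724     7,485.8895
  5     2,750.00     1,699.7932     8,498.9662
  6     2,750.00     1,543.8631     9,263.1784
  7     2,750.00     1,402.2371     9,815.6599
  8     2,750.00     1,273.6032    10,188.8256
  9    27,750.00    11,672.8557   105,055.7013
  Σ                 26,290.6458   163,524.6248
P = 26,290.6458; Macaulay duration = 163,524.6248 / 26,290.6458 = 6.21988 years.
Modified duration = D_Mac / (1 + y) = 6.21988 / 1.101 = 5.64930 years.

5.649 years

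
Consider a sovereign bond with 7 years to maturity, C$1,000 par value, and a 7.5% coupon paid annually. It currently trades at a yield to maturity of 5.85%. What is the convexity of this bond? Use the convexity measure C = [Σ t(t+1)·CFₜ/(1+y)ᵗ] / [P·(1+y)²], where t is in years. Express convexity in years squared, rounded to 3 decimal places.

38.283

With y = 0.0585:
  t   CF        PV=CF/(1+0.0585)^t    t·PV        t(t+1)·PV
  1        75.00        70.8550        70.8550         141.7100
  2        75.00        66.9390       133.8781         401.6343
  3        75.00        63.2395       189.7186         758.8744
  4        75.00        59.7445       238.9779       1,194.8897
  5        75.00        56.4426       282.2130       1,693.2778
  6        75.00        53.3232       319.9391       2,239.5738
  7     1,075.00       722.0586     5,054.4100      40,435.2800
  Σ                  1,092.6024     6,289.9917      46,865.2399
P = 1,092.6024.
Convexity = Σ t(t+1)·PV / [P·(1+y)²] = 46,865.2399 / (1,092.6024 × 1.120422) = 38.28309.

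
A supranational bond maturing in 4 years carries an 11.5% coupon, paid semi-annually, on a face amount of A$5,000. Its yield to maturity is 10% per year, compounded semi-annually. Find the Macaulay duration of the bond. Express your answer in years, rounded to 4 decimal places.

Periodic yield y = 0.05. Discount each cash flow and weight by its period:
  t   CF        PV=CF/(1+0.05)^t    t·PV
  1       287.50       273.8095       273.8095
  2       287.50       260.7710       521.5420
  3       287.50       248.3533       745.0599
  4       287.50       236.5270       946.1078
  5       287.50       225.2638     1,126.3189
  6       287.50       214.5369     1,287.2216
  7       287.50       204.3209     1,430.2462
  8     5,287.50     3,578.7881    28,630.3050
  Σ                  5,242.3705    34,960.6109
Price P = Σ PV = 5,242.3705.
Macaulay duration = Σ(t·PV) / P = 34,960.6109 / 5,242.3705 = 6.66886 half-year periods.
In years: 6.66886 / 2 = 3.33443 years.

3.3344 years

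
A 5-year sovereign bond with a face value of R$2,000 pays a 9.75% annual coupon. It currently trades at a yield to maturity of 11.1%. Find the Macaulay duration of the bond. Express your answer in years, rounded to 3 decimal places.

4.164 years

Periodic yield y = 0.111. Discount each cash flow and weight by its year:
  t   CF        PV=CF/(1+0.111)^t    t·PV
  1       195.00       175.5176       175.5176
  2       195.00       157.9816       315.9632
  3       195.00       142.1977       426.5930
  4       195.00       127.9907       511.9628
  5     2,195.00     1,296.7738     6,483.8690
  Σ                  1,900.4613     7,913.9055
Price P = Σ PV = 1,900.4613.
Macaulay duration = Σ(t·PV) / P = 7,913.9055 / 1,900.4613 = 4.16420 years.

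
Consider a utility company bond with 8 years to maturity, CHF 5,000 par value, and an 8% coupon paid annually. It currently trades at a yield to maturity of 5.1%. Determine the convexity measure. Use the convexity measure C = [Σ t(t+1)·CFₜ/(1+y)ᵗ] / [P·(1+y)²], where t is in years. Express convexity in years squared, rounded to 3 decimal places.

47.668

With y = 0.051:
  t   CF        PV=CF/(1+0.051)^t    t·PV        t(t+1)·PV
  1       400.00       380.5899       380.5899         761.1798
  2       400.00       362.1217       724.2434       2,172.7302
  3       400.00       344.5497     1,033.6490       4,134.5961
  4       400.00       327.8303     1,311.3213       6,556.6065
  5       400.00       311.9223     1,559.6115       9,357.6687
  6       400.00       296.7862     1,780.7172      12,465.0202
  7       400.00       282.3846     1,976.6921      15,813.5365
  8     5,400.00     3,627.2044    29,017.6353     261,158.7180
  Σ                  5,933.3891    37,784.4597     312,420.0561
P = 5,933.3891.
Convexity = Σ t(t+1)·PV / [P·(1+y)²] = 312,420.0561 / (5,933.3891 × 1.104601) = 47.66841.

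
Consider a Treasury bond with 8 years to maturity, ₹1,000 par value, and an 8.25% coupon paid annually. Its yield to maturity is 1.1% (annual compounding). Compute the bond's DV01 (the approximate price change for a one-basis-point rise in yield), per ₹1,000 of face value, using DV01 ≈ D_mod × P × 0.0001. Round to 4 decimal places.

₹1.0012

Periodic yield y = 0.011.
  t   CF        PV=CF/(1+0.011)^t    t·PV
  1        82.50        81.6024        81.6024
  2        82.50        80.7145       161.4290
  3        82.50        79.8363       239.5089
  4        82.50        78.9677       315.8707
  5        82.50        78.1085       390.5424
  6        82.50        77.2586       463.5518
  7        82.50        76.4180       534.9262
  8     1,082.50       991.7876     7,934.3005
  Σ                  1,544.6936    10,121.7320
P = 1,544.6936; D_Mac = 6.55258 yrs; D_mod = 6.48129 yrs.
DV01 ≈ 6.48129 × 1,544.6936 × 0.0001 = 1.001160.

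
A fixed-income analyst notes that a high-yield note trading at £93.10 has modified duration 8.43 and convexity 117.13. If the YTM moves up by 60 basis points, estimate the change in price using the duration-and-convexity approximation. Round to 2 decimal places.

-£4.51

Duration effect: -D_mod·Δy = -8.43 × (+0.006) = -0.050580
Convexity effect: ½·C·(Δy)² = 0.5 × 117.13 × (0.006)² = +0.00210834
ΔP/P ≈ -0.050580 + 0.00210834 = -0.04847166
ΔP ≈ 93.10 × (-0.04847166) = -4.512711546.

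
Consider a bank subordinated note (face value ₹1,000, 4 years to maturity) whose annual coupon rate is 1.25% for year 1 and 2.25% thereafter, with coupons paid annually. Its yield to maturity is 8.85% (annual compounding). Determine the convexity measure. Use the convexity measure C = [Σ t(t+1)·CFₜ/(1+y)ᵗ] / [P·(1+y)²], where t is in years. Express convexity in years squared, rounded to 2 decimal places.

16.21

With y = 0.0885:
  t   CF        PV=CF/(1+0.0885)^t    t·PV        t(t+1)·PV
  1        12.50        11.4837        11.4837          22.9674
  2        22.50        18.9900        37.9801         113.9402
  3        22.50        17.4461        52.3382         209.3527
  4     1,022.50       728.3659     2,913.4635      14,567.3173
  Σ                    776.2856     3,015.2654      14,913.5775
P = 776.2856.
Convexity = Σ t(t+1)·PV / [P·(1+y)²] = 14,913.5775 / (776.2856 × 1.184832) = 16.21449.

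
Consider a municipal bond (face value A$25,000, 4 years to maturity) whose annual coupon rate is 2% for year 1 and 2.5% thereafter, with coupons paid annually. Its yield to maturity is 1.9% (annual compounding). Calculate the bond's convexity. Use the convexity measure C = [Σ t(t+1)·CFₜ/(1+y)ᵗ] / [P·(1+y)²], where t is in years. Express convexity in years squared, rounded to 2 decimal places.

18.43

With y = 0.019:
  t   CF        PV=CF/(1+0.019)^t    t·PV        t(t+1)·PV
  1       500.00       490.6771       490.6771         981.3543
  2       625.00       601.9101     1,203.8203       3,611.4608
  3       625.00       590.6871     1,772.0612       7,088.2449
  4    25,625.00    23,766.6044    95,066.4178     475,332.0888
  Σ                 25,449.8788    98,532.9764     487,013.1487
P = 25,449.8788.
Convexity = Σ t(t+1)·PV / [P·(1+y)²] = 487,013.1487 / (25,449.8788 × 1.038361) = 18.42920.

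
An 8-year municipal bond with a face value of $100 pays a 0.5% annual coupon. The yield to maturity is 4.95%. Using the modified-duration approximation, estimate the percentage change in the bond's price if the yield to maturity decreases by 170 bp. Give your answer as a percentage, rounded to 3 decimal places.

Periodic yield y = 0.0495. Modified duration first:
  t   CF        PV=CF/(1+0.0495)^t    t·PV
  1         0.50         0.4764         0.4764
  2         0.50         0.4539         0.9079
  3         0.50         0.4325         1.2976
  4         0.50         0.4121         1.6485
  5         0.50         0.3927         1.9635
  6         0.50         0.3742         2.2451
  7         0.50         0.3565         2.4957
  8       100.50        68.2820       546.2564
  Σ                     71.1805       557.2911
P = 71.1805; D_Mac = 7.82927 yrs; D_mod = 7.82927/(1+0.0495) = 7.46000 yrs.
ΔP/P ≈ -D_mod · Δy = -7.46000 × (-0.017) = +0.126820 = +12.6820%.

+12.682%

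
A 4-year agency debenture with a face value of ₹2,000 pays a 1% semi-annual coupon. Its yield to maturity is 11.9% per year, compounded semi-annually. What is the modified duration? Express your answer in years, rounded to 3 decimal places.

3.691 years

Periodic yield y = 0.0595. First find Macaulay duration:
  t   CF        PV=CF/(1+0.0595)^t    t·PV
  1        10.00         9.4384         9.4384
  2        10.00         8.9084        17.8167
  3        10.00         8.4081        25.2243
  4        10.00         7.9359        31.7436
  5        10.00         7.4902        37.4512
  6        10.00         7.0696        42.4175
  7        10.00         6.6726        46.7080
  8     2,010.00     1,265.8678    10,126.9428
  Σ                  1,321.7910    10,337.7425
P = 1,321.7910; Macaulay duration = 10,337.7425 / 1,321.7910 = 7.82101 half-year periods = 3.91051 years.
Modified duration = D_Mac / (1 + y) = 3.91051 / 1.0595 = 3.69090 years.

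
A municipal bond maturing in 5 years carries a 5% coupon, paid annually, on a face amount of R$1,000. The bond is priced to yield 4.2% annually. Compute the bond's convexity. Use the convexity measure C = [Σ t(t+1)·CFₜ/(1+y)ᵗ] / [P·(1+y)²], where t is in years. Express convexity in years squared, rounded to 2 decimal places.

With y = 0.042:
  t   CF        PV=CF/(1+0.042)^t    t·PV        t(t+1)·PV
  1        50.00        47.9846        47.9846          95.9693
  2        50.00        46.0505        92.1010         276.3031
  3        50.00        44.1944       132.5831         530.3323
  4        50.00        42.4130       169.6521         848.2603
  5     1,050.00       854.7728     4,273.8641      25,643.1846
  Σ                  1,035.4154     4,716.1849      27,394.0496
P = 1,035.4154.
Convexity = Σ t(t+1)·PV / [P·(1+y)²] = 27,394.0496 / (1,035.4154 × 1.085764) = 24.36723.

24.37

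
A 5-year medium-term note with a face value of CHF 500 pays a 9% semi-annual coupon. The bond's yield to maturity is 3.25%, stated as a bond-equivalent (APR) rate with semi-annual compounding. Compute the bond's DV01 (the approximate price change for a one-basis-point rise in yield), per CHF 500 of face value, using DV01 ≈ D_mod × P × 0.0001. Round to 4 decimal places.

CHF 0.2638

Periodic yield y = 0.01625.
  t   CF        PV=CF/(1+0.01625)^t    t·PV
  1        22.50        22.1402        22.1402
  2        22.50        21.7862        43.5724
  3        22.50        21.4378        64.3135
  4        22.50        21.0950        84.3801
  5        22.50        20.7577       103.7886
  6        22.50        20.4258       122.5548
  7        22.50        20.0992       140.6943
  8        22.50        19.7778       158.2224
  9        22.50        19.4616       175.1540
  10      522.50       444.7139     4,447.1390
  Σ                    631.6953     5,361.9595
P = 631.6953; D_Mac = 8.48821 half-year periods = 4.24410 yrs; D_mod = 4.17624 yrs.
DV01 ≈ 4.17624 × 631.6953 × 0.0001 = 0.263811.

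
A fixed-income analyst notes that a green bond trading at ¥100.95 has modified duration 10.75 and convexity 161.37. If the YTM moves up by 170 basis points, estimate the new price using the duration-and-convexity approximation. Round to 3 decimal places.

¥84.855

Duration effect: -D_mod·Δy = -10.75 × (+0.017) = -0.182750
Convexity effect: ½·C·(Δy)² = 0.5 × 161.37 × (0.017)² = +0.023317965
ΔP/P ≈ -0.182750 + 0.023317965 = -0.159432035
New price ≈ 100.95 × (1 - 0.159432035) = 84.85533606675.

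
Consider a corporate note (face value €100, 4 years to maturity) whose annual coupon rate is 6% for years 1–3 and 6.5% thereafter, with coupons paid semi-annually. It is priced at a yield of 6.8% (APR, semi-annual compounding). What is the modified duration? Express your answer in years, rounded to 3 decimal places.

3.491 years

Periodic yield y = 0.034. First find Macaulay duration:
  t   CF        PV=CF/(1+0.034)^t    t·PV
  1         3.00         2.9014         2.9014
  2         3.00         2.8060         5.6119
  3         3.00         2.7137         8.1411
  4         3.00         2.6245        10.4978
  5         3.00         2.5382        12.6908
  6         3.00         2.4547        14.7282
  7         3.25         2.5718        18.0027
  8       103.25        79.0179       632.1436
  Σ                     97.6281       704.7174
P = 97.6281; Macaulay duration = 704.7174 / 97.6281 = 7.21839 half-year periods = 3.60919 years.
Modified duration = D_Mac / (1 + y) = 3.60919 / 1.034 = 3.49052 years.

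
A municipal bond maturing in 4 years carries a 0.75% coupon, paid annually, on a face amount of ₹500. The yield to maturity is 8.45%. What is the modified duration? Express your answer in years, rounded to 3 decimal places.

3.640 years

Periodic yield y = 0.0845. First find Macaulay duration:
  t   CF        PV=CF/(1+0.0845)^t    t·PV
  1         3.75         3.4578         3.4578
  2         3.75         3.1884         6.3768
  3         3.75         2.9400         8.8199
  4       503.75       364.1639     1,456.6554
  Σ                    373.7500     1,475.3099
P = 373.7500; Macaulay duration = 1,475.3099 / 373.7500 = 3.94732 years.
Modified duration = D_Mac / (1 + y) = 3.94732 / 1.0845 = 3.63976 years.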